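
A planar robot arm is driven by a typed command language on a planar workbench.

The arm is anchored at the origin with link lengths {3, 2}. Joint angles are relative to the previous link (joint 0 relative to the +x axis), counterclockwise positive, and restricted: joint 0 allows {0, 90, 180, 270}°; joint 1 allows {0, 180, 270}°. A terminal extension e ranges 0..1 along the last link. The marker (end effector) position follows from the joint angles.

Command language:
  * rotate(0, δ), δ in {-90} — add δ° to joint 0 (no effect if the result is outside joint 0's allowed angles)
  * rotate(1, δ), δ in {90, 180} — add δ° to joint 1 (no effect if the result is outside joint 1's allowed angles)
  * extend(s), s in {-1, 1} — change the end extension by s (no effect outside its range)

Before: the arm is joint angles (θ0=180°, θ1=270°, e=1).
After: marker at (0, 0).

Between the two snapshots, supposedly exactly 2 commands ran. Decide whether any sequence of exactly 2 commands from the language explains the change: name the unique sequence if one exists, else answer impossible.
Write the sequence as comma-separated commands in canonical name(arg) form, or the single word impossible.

rotate(1, 90), rotate(1, 180)

key: order matters: swapping rotate(1, 90) and rotate(1, 180) lands elsewhere
start: joint angles (θ0=180°, θ1=270°, e=1)
step 1 (rotate(1, 90)): joint angles (θ0=180°, θ1=0°, e=1)
step 2 (rotate(1, 180)): joint angles (θ0=180°, θ1=180°, e=1)
no rival 2-sequence matches.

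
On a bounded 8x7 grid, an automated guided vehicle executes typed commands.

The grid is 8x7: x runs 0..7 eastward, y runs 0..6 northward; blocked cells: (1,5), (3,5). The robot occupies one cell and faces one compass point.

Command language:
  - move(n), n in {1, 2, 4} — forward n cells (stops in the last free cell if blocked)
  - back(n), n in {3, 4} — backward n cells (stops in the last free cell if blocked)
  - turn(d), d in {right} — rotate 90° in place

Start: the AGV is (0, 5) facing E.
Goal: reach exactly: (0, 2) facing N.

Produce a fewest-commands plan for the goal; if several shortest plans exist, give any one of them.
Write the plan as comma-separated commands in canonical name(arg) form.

turn(right), turn(right), turn(right), back(3)

t0: (0, 5) facing E
t=1 turn(right) ⇒ (0, 5) facing S
t=2 turn(right) ⇒ (0, 5) facing W
t=3 turn(right) ⇒ (0, 5) facing N
t=4 back(3) ⇒ (0, 2) facing N
shorter routes all fall short; 4 is best.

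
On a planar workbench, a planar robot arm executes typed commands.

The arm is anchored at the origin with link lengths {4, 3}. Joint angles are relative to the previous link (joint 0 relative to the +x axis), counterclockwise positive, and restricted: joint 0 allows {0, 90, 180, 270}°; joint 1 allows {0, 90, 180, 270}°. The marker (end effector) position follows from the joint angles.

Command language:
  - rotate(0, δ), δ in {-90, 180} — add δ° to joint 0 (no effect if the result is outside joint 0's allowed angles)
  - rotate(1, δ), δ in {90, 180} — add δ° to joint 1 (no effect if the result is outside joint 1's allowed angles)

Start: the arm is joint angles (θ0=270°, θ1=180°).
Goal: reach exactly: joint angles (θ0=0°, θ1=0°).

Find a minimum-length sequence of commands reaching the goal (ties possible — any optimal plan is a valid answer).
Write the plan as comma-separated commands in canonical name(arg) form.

initial: joint angles (θ0=270°, θ1=180°)
[1] after rotate(0, 180): joint angles (θ0=90°, θ1=180°)
[2] after rotate(0, -90): joint angles (θ0=0°, θ1=180°)
[3] after rotate(1, 180): joint angles (θ0=0°, θ1=0°)
nothing shorter than 3 reaches the goal.

rotate(0, 180), rotate(0, -90), rotate(1, 180)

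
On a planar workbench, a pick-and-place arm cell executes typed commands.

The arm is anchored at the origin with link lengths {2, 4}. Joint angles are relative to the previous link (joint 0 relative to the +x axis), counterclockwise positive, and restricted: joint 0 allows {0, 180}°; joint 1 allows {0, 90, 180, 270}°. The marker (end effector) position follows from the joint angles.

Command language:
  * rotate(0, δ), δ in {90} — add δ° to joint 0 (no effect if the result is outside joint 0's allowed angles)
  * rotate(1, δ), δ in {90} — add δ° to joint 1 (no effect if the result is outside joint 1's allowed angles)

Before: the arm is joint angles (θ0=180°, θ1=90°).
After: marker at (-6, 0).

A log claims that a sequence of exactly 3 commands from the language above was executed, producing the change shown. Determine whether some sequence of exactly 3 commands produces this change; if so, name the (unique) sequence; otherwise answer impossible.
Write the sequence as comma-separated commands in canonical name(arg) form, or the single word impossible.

rotate(1, 90), rotate(1, 90), rotate(1, 90)

begin: joint angles (θ0=180°, θ1=90°)
t=1 rotate(1, 90) ⇒ joint angles (θ0=180°, θ1=180°)
t=2 rotate(1, 90) ⇒ joint angles (θ0=180°, θ1=270°)
t=3 rotate(1, 90) ⇒ joint angles (θ0=180°, θ1=0°)
all 8 alternatives checked — unique.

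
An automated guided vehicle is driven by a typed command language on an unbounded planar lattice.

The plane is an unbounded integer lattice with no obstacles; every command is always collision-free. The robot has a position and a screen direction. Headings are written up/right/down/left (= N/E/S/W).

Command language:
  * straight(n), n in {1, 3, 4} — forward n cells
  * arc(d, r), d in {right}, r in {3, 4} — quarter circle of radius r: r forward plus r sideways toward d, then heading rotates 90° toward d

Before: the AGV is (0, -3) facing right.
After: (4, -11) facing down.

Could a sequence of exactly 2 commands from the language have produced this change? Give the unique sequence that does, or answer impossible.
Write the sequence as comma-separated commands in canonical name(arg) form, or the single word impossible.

key: position moved to (4,-11) AND the heading swung to S — translation plus rotation needed
from: (0, -3) facing right
step 1 (arc(right, 4)): (4, -7) facing down
step 2 (straight(4)): (4, -11) facing down
no rival 2-sequence matches.

arc(right, 4), straight(4)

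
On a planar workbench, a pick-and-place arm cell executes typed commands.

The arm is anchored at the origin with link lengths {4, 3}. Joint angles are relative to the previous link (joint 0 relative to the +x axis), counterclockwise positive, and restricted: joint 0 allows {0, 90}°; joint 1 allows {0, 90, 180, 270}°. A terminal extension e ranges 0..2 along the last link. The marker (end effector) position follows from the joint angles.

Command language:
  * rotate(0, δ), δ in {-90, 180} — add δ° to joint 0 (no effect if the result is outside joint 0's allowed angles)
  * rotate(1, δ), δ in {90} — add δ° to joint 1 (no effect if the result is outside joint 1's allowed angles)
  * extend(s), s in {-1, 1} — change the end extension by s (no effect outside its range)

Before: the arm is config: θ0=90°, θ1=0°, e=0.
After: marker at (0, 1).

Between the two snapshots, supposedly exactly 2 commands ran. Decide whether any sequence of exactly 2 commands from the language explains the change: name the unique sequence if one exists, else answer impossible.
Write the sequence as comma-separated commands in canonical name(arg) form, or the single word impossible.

t0: config: θ0=90°, θ1=0°, e=0
[1] after rotate(1, 90): config: θ0=90°, θ1=90°, e=0
[2] after rotate(1, 90): config: θ0=90°, θ1=180°, e=0
no other 2-command option fits: unique.

rotate(1, 90), rotate(1, 90)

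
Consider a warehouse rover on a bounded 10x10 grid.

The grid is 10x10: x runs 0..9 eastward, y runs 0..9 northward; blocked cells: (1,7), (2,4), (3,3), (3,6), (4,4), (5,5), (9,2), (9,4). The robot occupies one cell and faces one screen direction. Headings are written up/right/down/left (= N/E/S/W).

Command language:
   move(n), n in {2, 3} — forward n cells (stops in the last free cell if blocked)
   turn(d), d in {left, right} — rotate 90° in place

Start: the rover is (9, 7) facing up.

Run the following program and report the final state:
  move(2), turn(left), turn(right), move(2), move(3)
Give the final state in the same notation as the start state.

begin: (9, 7) facing up
1. move(2) → (9, 9) facing up
2. turn(left) → (9, 9) facing left
3. turn(right) → (9, 9) facing up
4. move(2) → (9, 9) facing up
5. move(3) → (9, 9) facing up

(9, 9) facing up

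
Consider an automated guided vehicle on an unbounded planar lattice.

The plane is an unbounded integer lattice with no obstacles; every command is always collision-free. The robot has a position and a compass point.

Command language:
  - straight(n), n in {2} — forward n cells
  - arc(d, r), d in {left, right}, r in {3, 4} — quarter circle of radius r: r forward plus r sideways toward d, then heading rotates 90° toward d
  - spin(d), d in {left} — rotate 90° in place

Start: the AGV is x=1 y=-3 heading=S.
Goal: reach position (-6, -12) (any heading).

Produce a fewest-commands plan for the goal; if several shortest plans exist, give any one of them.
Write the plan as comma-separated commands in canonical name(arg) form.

start: x=1 y=-3 heading=S
t=1 arc(right, 4) ⇒ x=-3 y=-7 heading=W
t=2 arc(left, 3) ⇒ x=-6 y=-10 heading=S
t=3 straight(2) ⇒ x=-6 y=-12 heading=S
minimal: 3 command(s), checked below 3.

arc(right, 4), arc(left, 3), straight(2)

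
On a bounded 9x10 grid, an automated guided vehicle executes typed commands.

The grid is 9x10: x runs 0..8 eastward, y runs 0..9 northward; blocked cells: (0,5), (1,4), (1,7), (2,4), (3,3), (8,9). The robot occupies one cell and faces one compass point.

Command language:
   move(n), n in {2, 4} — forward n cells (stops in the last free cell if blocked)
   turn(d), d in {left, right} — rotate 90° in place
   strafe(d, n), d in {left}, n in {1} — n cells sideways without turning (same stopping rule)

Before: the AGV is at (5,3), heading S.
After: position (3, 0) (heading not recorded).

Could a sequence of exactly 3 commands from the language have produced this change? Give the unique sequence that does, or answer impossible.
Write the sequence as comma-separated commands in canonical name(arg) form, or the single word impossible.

move(4), turn(right), move(2)

key: running move(2) before move(4) would end elsewhere — order is forced
start: at (5,3), heading S
t=1 move(4) ⇒ at (5,0), heading S
t=2 turn(right) ⇒ at (5,0), heading W
t=3 move(2) ⇒ at (3,0), heading W
no other 3-command option fits: unique.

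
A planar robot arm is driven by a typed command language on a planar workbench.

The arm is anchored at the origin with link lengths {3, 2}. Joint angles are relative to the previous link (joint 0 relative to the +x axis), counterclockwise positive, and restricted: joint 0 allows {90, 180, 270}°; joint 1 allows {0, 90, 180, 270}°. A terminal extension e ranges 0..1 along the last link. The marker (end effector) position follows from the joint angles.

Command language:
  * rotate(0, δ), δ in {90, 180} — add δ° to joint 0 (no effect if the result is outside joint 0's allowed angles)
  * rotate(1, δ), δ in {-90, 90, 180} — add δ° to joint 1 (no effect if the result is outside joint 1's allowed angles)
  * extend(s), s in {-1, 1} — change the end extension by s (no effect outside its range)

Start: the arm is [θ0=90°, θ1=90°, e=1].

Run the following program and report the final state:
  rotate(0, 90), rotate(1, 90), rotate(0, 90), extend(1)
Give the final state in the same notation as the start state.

t0: [θ0=90°, θ1=90°, e=1]
t=1 rotate(0, 90) ⇒ [θ0=180°, θ1=90°, e=1]
t=2 rotate(1, 90) ⇒ [θ0=180°, θ1=180°, e=1]
t=3 rotate(0, 90) ⇒ [θ0=270°, θ1=180°, e=1]
t=4 extend(1) ⇒ [θ0=270°, θ1=180°, e=1]

[θ0=270°, θ1=180°, e=1]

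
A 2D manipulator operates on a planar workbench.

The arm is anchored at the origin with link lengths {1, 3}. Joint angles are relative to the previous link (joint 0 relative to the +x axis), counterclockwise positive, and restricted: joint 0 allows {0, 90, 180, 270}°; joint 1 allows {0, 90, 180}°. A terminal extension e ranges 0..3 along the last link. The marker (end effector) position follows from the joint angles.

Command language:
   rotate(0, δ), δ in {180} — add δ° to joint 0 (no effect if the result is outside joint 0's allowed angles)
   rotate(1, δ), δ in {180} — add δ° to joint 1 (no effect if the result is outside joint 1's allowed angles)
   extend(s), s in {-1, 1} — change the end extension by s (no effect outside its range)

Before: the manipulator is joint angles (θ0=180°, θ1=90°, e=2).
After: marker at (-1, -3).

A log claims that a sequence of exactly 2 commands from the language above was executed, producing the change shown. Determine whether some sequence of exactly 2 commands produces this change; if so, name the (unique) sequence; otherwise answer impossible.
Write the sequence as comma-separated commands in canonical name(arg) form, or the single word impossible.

start: joint angles (θ0=180°, θ1=90°, e=2)
1. extend(-1) → joint angles (θ0=180°, θ1=90°, e=1)
2. extend(-1) → joint angles (θ0=180°, θ1=90°, e=0)
no other 2-command option fits: unique.

extend(-1), extend(-1)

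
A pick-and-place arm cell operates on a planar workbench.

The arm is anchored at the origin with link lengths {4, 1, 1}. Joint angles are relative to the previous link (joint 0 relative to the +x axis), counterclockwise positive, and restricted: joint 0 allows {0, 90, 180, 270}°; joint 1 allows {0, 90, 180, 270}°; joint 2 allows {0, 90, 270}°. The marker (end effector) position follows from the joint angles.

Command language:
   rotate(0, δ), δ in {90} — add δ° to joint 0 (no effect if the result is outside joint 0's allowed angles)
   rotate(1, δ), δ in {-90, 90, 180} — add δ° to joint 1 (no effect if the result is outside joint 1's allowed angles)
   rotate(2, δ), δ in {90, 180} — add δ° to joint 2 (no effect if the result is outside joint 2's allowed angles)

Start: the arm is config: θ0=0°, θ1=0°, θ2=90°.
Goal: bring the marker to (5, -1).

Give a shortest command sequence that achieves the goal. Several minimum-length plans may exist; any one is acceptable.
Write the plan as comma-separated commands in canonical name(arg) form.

start: config: θ0=0°, θ1=0°, θ2=90°
t=1 rotate(2, 180) ⇒ config: θ0=0°, θ1=0°, θ2=270°
no 0-step plan works, so 1 is optimal.

rotate(2, 180)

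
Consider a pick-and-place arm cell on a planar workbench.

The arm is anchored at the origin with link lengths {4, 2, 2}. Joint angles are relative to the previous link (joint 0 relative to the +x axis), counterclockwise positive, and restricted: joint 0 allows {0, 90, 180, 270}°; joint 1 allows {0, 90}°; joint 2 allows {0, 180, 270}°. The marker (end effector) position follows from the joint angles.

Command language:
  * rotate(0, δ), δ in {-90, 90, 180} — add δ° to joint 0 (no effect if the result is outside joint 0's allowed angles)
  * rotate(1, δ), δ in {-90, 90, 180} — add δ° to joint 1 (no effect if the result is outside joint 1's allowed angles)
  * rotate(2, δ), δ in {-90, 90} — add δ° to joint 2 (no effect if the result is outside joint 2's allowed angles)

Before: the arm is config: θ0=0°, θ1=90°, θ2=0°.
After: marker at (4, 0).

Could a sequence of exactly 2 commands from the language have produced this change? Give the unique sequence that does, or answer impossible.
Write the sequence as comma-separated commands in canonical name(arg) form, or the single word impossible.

rotate(2, -90), rotate(2, -90)

begin: config: θ0=0°, θ1=90°, θ2=0°
[1] after rotate(2, -90): config: θ0=0°, θ1=90°, θ2=270°
[2] after rotate(2, -90): config: θ0=0°, θ1=90°, θ2=180°
uniquely the one of 64 2-step routes that fits.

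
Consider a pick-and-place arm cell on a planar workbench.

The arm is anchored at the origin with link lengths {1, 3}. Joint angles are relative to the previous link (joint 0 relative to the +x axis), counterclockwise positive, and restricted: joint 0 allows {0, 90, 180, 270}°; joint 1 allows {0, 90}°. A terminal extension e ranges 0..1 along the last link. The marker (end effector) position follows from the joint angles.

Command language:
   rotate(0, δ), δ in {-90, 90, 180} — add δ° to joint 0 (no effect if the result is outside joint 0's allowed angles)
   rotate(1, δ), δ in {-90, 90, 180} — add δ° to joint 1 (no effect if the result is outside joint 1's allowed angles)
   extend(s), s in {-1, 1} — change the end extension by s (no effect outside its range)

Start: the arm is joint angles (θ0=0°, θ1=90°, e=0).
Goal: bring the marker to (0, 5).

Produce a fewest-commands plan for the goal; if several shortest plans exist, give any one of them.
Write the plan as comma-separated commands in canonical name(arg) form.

begin: joint angles (θ0=0°, θ1=90°, e=0)
1. extend(1) → joint angles (θ0=0°, θ1=90°, e=1)
2. rotate(1, -90) → joint angles (θ0=0°, θ1=0°, e=1)
3. rotate(0, 90) → joint angles (θ0=90°, θ1=0°, e=1)
minimal: 3 command(s), checked below 3.

extend(1), rotate(1, -90), rotate(0, 90)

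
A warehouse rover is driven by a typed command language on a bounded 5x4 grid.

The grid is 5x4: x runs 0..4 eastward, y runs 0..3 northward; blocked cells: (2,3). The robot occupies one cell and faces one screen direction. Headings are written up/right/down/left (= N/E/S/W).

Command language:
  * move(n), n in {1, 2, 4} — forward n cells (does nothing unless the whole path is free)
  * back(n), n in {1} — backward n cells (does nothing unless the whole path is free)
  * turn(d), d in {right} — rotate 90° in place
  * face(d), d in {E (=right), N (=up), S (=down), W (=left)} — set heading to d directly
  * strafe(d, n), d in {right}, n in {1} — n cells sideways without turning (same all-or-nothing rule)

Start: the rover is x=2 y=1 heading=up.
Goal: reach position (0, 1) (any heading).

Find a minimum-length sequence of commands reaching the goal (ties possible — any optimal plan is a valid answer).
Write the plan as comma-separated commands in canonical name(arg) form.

face(W), move(2)

t0: x=2 y=1 heading=up
1. face(W) → x=2 y=1 heading=left
2. move(2) → x=0 y=1 heading=left
shorter routes all fall short; 2 is best.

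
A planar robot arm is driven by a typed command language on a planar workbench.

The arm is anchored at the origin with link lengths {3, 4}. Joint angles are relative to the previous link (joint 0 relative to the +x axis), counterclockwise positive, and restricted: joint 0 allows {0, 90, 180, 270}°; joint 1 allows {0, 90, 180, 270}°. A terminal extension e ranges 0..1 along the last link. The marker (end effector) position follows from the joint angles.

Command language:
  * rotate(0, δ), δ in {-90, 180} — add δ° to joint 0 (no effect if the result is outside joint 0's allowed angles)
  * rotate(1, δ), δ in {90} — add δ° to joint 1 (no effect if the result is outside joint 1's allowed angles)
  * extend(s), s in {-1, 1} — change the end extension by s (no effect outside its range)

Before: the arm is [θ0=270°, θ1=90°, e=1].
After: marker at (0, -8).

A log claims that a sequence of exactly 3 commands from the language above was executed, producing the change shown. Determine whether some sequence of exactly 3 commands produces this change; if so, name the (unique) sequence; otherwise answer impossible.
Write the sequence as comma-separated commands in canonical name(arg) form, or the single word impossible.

rotate(1, 90), rotate(1, 90), rotate(1, 90)

start: [θ0=270°, θ1=90°, e=1]
[1] after rotate(1, 90): [θ0=270°, θ1=180°, e=1]
[2] after rotate(1, 90): [θ0=270°, θ1=270°, e=1]
[3] after rotate(1, 90): [θ0=270°, θ1=0°, e=1]
no rival 3-sequence matches.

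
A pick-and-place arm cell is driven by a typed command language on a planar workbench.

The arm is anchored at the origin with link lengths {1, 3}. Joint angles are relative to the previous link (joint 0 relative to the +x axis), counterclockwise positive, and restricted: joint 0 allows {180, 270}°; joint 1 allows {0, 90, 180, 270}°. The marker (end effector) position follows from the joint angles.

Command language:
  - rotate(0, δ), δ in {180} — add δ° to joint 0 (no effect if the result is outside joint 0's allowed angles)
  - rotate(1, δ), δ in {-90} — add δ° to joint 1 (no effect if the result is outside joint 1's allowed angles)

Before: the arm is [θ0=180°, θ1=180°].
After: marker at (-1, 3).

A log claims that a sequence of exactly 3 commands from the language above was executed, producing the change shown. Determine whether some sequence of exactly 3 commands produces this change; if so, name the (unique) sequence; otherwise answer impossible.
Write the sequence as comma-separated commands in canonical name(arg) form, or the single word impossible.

begin: [θ0=180°, θ1=180°]
t=1 rotate(1, -90) ⇒ [θ0=180°, θ1=90°]
t=2 rotate(1, -90) ⇒ [θ0=180°, θ1=0°]
t=3 rotate(1, -90) ⇒ [θ0=180°, θ1=270°]
all 8 alternatives checked — unique.

rotate(1, -90), rotate(1, -90), rotate(1, -90)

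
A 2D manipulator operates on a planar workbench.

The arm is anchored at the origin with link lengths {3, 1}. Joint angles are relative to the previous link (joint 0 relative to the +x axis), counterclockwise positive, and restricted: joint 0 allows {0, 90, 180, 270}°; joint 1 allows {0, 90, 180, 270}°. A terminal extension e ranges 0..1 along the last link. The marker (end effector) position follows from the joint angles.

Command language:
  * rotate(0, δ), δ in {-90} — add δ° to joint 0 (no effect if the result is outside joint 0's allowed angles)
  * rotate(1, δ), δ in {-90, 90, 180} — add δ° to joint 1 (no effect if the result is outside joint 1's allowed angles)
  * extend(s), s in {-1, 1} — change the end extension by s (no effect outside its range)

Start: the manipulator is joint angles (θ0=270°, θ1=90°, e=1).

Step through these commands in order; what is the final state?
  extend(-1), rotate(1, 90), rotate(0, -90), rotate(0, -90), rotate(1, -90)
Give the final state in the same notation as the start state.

from: joint angles (θ0=270°, θ1=90°, e=1)
1. extend(-1) → joint angles (θ0=270°, θ1=90°, e=0)
2. rotate(1, 90) → joint angles (θ0=270°, θ1=180°, e=0)
3. rotate(0, -90) → joint angles (θ0=180°, θ1=180°, e=0)
4. rotate(0, -90) → joint angles (θ0=90°, θ1=180°, e=0)
5. rotate(1, -90) → joint angles (θ0=90°, θ1=90°, e=0)

joint angles (θ0=90°, θ1=90°, e=0)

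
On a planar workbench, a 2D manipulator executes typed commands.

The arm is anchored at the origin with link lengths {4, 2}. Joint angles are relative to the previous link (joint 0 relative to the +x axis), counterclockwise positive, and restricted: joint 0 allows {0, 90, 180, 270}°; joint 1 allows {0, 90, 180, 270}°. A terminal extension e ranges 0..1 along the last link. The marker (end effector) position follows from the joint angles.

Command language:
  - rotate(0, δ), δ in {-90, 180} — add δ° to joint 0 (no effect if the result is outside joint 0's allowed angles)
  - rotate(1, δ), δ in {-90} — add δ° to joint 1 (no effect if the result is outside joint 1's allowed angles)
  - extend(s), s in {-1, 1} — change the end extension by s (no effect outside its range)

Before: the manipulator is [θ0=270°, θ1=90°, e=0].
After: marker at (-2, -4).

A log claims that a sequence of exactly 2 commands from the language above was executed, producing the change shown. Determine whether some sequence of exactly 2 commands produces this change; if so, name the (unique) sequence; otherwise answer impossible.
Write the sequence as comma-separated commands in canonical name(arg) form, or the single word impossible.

rotate(1, -90), rotate(1, -90)

t0: [θ0=270°, θ1=90°, e=0]
step 1 (rotate(1, -90)): [θ0=270°, θ1=0°, e=0]
step 2 (rotate(1, -90)): [θ0=270°, θ1=270°, e=0]
no other 2-command option fits: unique.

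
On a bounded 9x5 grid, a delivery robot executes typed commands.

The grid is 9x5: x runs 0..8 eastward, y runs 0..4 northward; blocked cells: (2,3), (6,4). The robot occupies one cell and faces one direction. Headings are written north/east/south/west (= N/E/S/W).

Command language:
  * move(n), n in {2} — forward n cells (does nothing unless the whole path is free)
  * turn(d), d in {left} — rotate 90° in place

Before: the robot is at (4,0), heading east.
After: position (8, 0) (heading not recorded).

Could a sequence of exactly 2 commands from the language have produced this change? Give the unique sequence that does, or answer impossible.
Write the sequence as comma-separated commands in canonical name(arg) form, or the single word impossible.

move(2), move(2)

start: at (4,0), heading east
[1] after move(2): at (6,0), heading east
[2] after move(2): at (8,0), heading east
uniquely the one of 4 2-step routes that fits.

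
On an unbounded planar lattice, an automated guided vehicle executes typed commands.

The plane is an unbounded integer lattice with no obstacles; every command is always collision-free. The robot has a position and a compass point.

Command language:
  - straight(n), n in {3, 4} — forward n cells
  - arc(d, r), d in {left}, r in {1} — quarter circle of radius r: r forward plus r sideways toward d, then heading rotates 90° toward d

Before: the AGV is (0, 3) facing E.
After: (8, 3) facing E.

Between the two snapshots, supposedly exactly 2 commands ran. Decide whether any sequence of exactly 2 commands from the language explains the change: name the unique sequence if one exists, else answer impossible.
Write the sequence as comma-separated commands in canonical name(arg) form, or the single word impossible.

straight(4), straight(4)

key: heading stays E — no command in the sequence turns
begin: (0, 3) facing E
step 1 (straight(4)): (4, 3) facing E
step 2 (straight(4)): (8, 3) facing E
no other 2-command option fits: unique.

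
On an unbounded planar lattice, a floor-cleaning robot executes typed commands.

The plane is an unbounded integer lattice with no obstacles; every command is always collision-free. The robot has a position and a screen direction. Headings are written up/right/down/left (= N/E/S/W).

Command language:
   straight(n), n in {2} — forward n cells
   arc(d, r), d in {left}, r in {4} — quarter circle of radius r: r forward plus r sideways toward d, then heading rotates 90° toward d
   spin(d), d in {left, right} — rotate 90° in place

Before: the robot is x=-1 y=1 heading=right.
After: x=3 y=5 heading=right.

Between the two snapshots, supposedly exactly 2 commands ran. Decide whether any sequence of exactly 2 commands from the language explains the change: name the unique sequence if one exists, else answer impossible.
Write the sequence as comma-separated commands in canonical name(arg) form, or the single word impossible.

arc(left, 4), spin(right)

key: order matters: swapping arc(left, 4) and spin(right) lands elsewhere
begin: x=-1 y=1 heading=right
1. arc(left, 4) → x=3 y=5 heading=up
2. spin(right) → x=3 y=5 heading=right
uniquely the one of 16 2-step routes that fits.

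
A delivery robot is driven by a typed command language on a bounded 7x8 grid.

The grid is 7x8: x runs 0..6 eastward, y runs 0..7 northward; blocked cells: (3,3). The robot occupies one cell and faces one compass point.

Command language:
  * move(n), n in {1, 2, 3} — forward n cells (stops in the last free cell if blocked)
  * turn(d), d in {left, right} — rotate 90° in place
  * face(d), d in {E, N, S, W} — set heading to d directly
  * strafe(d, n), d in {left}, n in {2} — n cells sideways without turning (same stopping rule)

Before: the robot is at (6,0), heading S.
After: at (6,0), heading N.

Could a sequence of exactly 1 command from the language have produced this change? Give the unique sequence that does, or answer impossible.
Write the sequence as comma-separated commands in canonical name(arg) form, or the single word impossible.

key: parked at (6,0) the whole time — nothing moves the robot
begin: at (6,0), heading S
t=1 face(N) ⇒ at (6,0), heading N
no other 1-command option fits: unique.

face(N)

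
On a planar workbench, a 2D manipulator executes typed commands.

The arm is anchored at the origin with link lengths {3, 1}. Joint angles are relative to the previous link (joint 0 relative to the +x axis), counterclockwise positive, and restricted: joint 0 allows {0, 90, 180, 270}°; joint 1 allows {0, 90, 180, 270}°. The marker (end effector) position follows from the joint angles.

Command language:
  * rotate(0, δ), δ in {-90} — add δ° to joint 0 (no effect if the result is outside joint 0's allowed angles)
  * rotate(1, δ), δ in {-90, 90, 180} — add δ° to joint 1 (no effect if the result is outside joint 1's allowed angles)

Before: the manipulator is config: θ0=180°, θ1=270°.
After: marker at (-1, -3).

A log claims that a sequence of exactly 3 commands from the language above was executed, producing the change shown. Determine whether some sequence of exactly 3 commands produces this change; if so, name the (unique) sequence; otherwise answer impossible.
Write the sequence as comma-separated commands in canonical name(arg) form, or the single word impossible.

from: config: θ0=180°, θ1=270°
1. rotate(0, -90) → config: θ0=90°, θ1=270°
2. rotate(0, -90) → config: θ0=0°, θ1=270°
3. rotate(0, -90) → config: θ0=270°, θ1=270°
uniquely the one of 64 3-step routes that fits.

rotate(0, -90), rotate(0, -90), rotate(0, -90)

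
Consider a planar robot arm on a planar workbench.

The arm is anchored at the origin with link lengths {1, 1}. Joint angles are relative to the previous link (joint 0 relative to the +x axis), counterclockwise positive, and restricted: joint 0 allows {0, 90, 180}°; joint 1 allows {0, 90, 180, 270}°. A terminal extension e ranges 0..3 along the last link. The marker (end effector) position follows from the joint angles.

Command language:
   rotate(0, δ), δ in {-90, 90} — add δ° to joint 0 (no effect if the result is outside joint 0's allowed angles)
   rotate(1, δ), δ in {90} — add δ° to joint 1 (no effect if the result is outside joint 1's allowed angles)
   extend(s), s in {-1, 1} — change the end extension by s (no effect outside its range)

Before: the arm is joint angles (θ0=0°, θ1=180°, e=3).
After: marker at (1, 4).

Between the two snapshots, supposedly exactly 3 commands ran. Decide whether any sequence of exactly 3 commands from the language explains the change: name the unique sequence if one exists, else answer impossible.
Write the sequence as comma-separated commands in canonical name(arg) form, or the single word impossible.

begin: joint angles (θ0=0°, θ1=180°, e=3)
step 1 (rotate(1, 90)): joint angles (θ0=0°, θ1=270°, e=3)
step 2 (rotate(1, 90)): joint angles (θ0=0°, θ1=0°, e=3)
step 3 (rotate(1, 90)): joint angles (θ0=0°, θ1=90°, e=3)
all 125 alternatives checked — unique.

rotate(1, 90), rotate(1, 90), rotate(1, 90)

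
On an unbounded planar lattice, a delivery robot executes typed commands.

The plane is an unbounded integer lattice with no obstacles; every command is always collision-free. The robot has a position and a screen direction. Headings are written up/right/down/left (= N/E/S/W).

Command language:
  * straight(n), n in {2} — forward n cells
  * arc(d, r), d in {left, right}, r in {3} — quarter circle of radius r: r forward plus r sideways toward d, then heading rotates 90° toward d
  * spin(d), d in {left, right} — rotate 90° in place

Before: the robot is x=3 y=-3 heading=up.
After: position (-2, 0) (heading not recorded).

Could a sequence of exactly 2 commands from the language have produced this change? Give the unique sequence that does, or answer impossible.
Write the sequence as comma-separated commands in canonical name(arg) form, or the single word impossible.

arc(left, 3), straight(2)

key: running straight(2) before arc(left, 3) would end elsewhere — order is forced
t0: x=3 y=-3 heading=up
1. arc(left, 3) → x=0 y=0 heading=left
2. straight(2) → x=-2 y=0 heading=left
all 25 alternatives checked — unique.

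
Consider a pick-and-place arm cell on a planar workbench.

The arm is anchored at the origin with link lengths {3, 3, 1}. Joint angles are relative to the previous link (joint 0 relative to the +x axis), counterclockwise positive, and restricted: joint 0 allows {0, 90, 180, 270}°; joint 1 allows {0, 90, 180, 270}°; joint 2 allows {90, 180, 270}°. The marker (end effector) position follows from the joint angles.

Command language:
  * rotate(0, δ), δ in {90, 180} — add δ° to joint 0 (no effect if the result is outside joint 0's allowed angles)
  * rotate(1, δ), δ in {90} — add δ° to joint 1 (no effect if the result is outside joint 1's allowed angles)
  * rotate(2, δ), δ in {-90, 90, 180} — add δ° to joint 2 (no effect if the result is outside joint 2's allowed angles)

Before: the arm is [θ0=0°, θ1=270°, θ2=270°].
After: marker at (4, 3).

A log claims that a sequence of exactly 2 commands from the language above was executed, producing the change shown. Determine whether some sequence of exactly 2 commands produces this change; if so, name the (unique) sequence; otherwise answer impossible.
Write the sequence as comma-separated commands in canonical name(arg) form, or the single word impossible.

rotate(1, 90), rotate(1, 90)

initial: [θ0=0°, θ1=270°, θ2=270°]
t=1 rotate(1, 90) ⇒ [θ0=0°, θ1=0°, θ2=270°]
t=2 rotate(1, 90) ⇒ [θ0=0°, θ1=90°, θ2=270°]
uniquely the one of 36 2-step routes that fits.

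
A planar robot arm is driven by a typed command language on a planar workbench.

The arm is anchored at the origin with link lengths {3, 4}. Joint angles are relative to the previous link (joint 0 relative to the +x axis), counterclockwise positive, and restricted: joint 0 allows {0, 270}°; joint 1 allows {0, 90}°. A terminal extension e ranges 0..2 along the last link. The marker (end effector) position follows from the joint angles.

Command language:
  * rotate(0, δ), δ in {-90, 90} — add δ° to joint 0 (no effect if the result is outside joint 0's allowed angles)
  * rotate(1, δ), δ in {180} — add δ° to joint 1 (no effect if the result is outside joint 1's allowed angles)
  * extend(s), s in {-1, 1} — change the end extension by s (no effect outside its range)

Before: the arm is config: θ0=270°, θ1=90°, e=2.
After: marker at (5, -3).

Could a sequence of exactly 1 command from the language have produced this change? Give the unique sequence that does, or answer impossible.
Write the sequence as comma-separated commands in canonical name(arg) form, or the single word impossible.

extend(-1)

initial: config: θ0=270°, θ1=90°, e=2
1. extend(-1) → config: θ0=270°, θ1=90°, e=1
no rival 1-sequence matches.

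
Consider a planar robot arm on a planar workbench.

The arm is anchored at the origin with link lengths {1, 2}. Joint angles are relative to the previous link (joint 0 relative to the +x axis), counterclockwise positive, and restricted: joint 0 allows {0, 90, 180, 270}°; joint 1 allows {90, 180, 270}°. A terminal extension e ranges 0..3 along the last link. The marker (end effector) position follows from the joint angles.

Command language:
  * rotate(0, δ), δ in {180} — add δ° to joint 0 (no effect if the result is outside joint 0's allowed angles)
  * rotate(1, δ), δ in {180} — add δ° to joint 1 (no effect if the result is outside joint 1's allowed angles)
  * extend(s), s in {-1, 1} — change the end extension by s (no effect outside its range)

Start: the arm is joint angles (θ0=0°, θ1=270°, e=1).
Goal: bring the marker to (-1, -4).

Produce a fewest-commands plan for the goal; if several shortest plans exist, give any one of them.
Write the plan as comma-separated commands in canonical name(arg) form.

t0: joint angles (θ0=0°, θ1=270°, e=1)
t=1 rotate(0, 180) ⇒ joint angles (θ0=180°, θ1=270°, e=1)
t=2 rotate(1, 180) ⇒ joint angles (θ0=180°, θ1=90°, e=1)
t=3 extend(1) ⇒ joint angles (θ0=180°, θ1=90°, e=2)
nothing shorter than 3 reaches the goal.

rotate(0, 180), rotate(1, 180), extend(1)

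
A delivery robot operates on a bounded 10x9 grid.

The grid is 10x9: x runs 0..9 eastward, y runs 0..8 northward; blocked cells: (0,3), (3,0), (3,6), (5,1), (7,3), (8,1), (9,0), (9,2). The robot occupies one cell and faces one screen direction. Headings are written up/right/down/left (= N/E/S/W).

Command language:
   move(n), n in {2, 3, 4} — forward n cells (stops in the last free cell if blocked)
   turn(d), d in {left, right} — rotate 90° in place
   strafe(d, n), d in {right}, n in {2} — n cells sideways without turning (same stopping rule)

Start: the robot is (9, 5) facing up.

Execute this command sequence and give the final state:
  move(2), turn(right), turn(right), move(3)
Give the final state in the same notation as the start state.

(9, 4) facing down

begin: (9, 5) facing up
[1] after move(2): (9, 7) facing up
[2] after turn(right): (9, 7) facing right
[3] after turn(right): (9, 7) facing down
[4] after move(3): (9, 4) facing down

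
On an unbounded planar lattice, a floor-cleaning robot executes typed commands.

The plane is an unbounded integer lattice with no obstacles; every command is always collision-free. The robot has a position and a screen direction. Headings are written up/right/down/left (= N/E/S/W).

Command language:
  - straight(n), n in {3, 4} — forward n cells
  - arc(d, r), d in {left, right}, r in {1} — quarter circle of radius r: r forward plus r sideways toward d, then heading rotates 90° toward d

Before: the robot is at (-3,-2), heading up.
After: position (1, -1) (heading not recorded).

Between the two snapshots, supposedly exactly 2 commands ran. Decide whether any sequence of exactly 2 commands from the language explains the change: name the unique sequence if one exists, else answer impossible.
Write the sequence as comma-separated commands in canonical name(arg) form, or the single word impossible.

arc(right, 1), straight(3)

key: running straight(3) before arc(right, 1) would end elsewhere — order is forced
t0: at (-3,-2), heading up
[1] after arc(right, 1): at (-2,-1), heading right
[2] after straight(3): at (1,-1), heading right
no other 2-command option fits: unique.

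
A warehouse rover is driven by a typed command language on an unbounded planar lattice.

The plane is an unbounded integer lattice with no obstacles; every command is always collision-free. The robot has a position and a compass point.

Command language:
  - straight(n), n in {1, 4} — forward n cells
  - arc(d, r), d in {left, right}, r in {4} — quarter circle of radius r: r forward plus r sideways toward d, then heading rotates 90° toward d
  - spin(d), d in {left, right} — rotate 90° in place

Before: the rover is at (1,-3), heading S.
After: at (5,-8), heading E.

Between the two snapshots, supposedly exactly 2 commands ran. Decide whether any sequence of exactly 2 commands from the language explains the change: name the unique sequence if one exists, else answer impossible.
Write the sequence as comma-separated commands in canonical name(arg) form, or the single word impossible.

key: order matters: swapping straight(1) and arc(left, 4) lands elsewhere
initial: at (1,-3), heading S
[1] after straight(1): at (1,-4), heading S
[2] after arc(left, 4): at (5,-8), heading E
all 36 alternatives checked — unique.

straight(1), arc(left, 4)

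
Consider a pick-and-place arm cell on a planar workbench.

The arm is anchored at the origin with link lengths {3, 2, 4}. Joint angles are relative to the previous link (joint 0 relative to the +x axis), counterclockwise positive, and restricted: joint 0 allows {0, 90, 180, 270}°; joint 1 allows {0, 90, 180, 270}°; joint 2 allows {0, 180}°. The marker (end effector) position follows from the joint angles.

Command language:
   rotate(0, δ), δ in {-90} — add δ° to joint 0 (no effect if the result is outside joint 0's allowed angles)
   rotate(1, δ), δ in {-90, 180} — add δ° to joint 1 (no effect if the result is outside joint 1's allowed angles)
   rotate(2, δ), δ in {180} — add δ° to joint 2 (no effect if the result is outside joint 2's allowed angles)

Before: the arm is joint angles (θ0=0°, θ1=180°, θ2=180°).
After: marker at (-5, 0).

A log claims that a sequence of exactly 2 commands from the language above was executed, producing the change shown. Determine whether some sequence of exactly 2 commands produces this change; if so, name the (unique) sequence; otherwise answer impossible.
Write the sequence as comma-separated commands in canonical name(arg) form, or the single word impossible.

begin: joint angles (θ0=0°, θ1=180°, θ2=180°)
1. rotate(0, -90) → joint angles (θ0=270°, θ1=180°, θ2=180°)
2. rotate(0, -90) → joint angles (θ0=180°, θ1=180°, θ2=180°)
uniquely the one of 16 2-step routes that fits.

rotate(0, -90), rotate(0, -90)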